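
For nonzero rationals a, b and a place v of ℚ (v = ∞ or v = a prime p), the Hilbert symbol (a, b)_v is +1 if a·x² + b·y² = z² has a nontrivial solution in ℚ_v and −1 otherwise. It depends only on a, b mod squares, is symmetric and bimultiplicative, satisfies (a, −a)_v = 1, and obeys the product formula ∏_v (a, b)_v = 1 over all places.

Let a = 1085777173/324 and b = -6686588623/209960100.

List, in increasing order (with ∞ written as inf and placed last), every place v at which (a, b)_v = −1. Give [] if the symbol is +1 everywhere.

(a, b) ≡ (13, -247) mod (ℚ^×)²; places V = {2, 3, 5, 7, 11, 13, 19, 23, 37, 43, ∞}.
(a,b)_11: α=0, u≡6; β=4, v≡8 (mod 11); (6|11)=-1, (8|11)=-1; sign (−1)^0·-1^4·-1^0 = +1.
(a,b)_2: α=-2, β=-2; u≡5, v≡1 (mod 8); ε(u)ε(v)=0·0, αω(v)=-2·0, βω(u)=-2·1; sum ≡ 0  ⇒  +1.
(a,b)_43: α=0, u≡41; β=2, v≡16 (mod 43); (41|43)=+1, (16|43)=+1; sign (−1)^0·+1^2·+1^0 = +1.
(a,b)_7: α=0, u≡6; β=-2, v≡5 (mod 7); (6|7)=-1, (5|7)=-1; sign (−1)^0·-1^-2·-1^0 = +1.
(a,b)_5: α=0, u≡2; β=-2, v≡3 (mod 5); (2|5)=-1, (3|5)=-1; sign (−1)^0·-1^-2·-1^0 = +1.
(a,b)_19: α=2, u≡12; β=1, v≡17 (mod 19); (12|19)=-1, (17|19)=+1; sign (−1)^0·-1^1·+1^2 = -1.
(a,b)_23: α=0, u≡2; β=-2, v≡1 (mod 23); (2|23)=+1, (1|23)=+1; sign (−1)^0·+1^-2·+1^0 = +1.
(a,b)_13: α=3, u≡12; β=1, v≡2 (mod 13); (12|13)=+1, (2|13)=-1; sign (−1)^0·+1^1·-1^3 = -1.
(a,b)_37: α=2, u≡14; β=0, v≡12 (mod 37); (14|37)=-1, (12|37)=+1; sign (−1)^0·-1^0·+1^2 = +1.
(a,b)_∞: sgn(13)=+, sgn(-247)=−, so +1.
(a,b)_3: α=-4, u≡1; β=-4, v≡2 (mod 3); (1|3)=+1, (2|3)=-1; sign (−1)^0·+1^-4·-1^-4 = +1.
(13, -247 / ℚ) ramifies at {13, 19}: a division algebra.

[13, 19]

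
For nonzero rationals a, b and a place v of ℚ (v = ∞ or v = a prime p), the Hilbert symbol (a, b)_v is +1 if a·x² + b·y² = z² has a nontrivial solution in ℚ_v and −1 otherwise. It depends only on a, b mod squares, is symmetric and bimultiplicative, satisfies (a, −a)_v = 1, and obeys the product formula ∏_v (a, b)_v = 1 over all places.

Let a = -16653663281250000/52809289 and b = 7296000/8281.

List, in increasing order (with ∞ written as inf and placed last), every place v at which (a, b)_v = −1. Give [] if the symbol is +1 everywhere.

(a, b) ≡ (-5, 285) mod (ℚ^×)²; places V = {2, 3, 5, 7, 13, 19, 43, ∞}.
(a,b)_5: α=11, u≡4; β=3, v≡3 (mod 5); (4|5)=+1, (3|5)=-1; sign (−1)^0·+1^3·-1^11 = -1.
(a,b)_3: α=10, u≡1; β=1, v≡2 (mod 3); (1|3)=+1, (2|3)=-1; sign (−1)^0·+1^1·-1^10 = +1.
(a,b)_∞: sgn(-5)=−, sgn(285)=+, so +1.
(a,b)_7: α=0, u≡2; β=-2, v≡5 (mod 7); (2|7)=+1, (5|7)=-1; sign (−1)^0·+1^-2·-1^0 = +1.
(a,b)_2: α=4, β=10; u≡3, v≡5 (mod 8); ε(u)ε(v)=1·0, αω(v)=4·1, βω(u)=10·1; sum ≡ 0  ⇒  +1.
(a,b)_13: α=-4, u≡7; β=-2, v≡1 (mod 13); (7|13)=-1, (1|13)=+1; sign (−1)^0·-1^-2·+1^-4 = +1.
(a,b)_19: α=2, u≡12; β=1, v≡3 (mod 19); (12|19)=-1, (3|19)=-1; sign (−1)^0·-1^1·-1^2 = -1.
(a,b)_43: α=-2, u≡11; β=0, v≡42 (mod 43); (11|43)=+1, (42|43)=-1; sign (−1)^0·+1^0·-1^-2 = +1.
|Ram(-5, 285)| = 2, even; anisotropic at {5, 19}.

[5, 19]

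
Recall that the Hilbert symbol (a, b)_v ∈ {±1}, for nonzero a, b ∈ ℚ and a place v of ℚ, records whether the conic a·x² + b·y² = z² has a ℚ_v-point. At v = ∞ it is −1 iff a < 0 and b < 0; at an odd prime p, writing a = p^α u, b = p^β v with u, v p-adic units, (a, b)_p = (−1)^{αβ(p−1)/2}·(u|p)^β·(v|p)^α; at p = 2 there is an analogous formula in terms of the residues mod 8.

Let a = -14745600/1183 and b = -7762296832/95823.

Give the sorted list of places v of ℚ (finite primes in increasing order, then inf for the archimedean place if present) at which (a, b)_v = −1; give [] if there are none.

(a, b) ≡ (-7, -3451) mod (ℚ^×)²; places V = {2, 3, 5, 7, 13, 17, 29, 31, ∞}.
(a,b)_3: α=2, u≡2; β=-4, v≡2 (mod 3); (2|3)=-1, (2|3)=-1; sign (−1)^0·-1^-4·-1^2 = +1.
(a,b)_31: α=0, u≡3; β=2, v≡24 (mod 31); (3|31)=-1, (24|31)=-1; sign (−1)^0·-1^2·-1^0 = +1.
(a,b)_29: α=0, u≡24; β=1, v≡18 (mod 29); (24|29)=+1, (18|29)=-1; sign (−1)^0·+1^1·-1^0 = +1.
(a,b)_13: α=-2, u≡2; β=-2, v≡6 (mod 13); (2|13)=-1, (6|13)=-1; sign (−1)^0·-1^-2·-1^-2 = +1.
(a,b)_7: α=-1, u≡5; β=-1, v≡1 (mod 7); (5|7)=-1, (1|7)=+1; sign (−1)^1·-1^-1·+1^-1 = +1.
(a,b)_17: α=0, u≡3; β=1, v≡13 (mod 17); (3|17)=-1, (13|17)=+1; sign (−1)^0·-1^1·+1^0 = -1.
(a,b)_∞: sgn(-7)=−, sgn(-3451)=−, so -1.
(a,b)_5: α=2, u≡2; β=0, v≡1 (mod 5); (2|5)=-1, (1|5)=+1; sign (−1)^0·-1^0·+1^2 = +1.
(a,b)_2: α=16, β=14; u≡1, v≡5 (mod 8); ε(u)ε(v)=0·0, αω(v)=16·1, βω(u)=14·0; sum ≡ 0  ⇒  +1.
|Ram(-7, -3451)| = 2, even; anisotropic at {17, ∞}.

[17, inf]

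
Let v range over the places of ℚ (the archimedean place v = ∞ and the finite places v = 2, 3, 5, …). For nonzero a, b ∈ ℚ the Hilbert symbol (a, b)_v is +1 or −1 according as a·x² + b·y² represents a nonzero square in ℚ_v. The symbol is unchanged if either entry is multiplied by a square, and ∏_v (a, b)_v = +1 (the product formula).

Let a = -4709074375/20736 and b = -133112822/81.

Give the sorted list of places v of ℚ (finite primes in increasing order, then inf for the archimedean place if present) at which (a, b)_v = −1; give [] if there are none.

Mod squares: a ≡ -31, b ≡ -460598. Check v ∈ {∞, 2, 3, 5, 17, 19, 23, 29, 31}.
v=5: a=5^4·(≡1), b=5^0·(≡3) mod 5; (1|5)=+1, (3|5)=-1; (−1)^{4·0·2}·(+1)^0·(-1)^4 = +1.
v=29: a=29^2·(≡3), b=29^0·(≡16) mod 29; (3|29)=-1, (16|29)=+1; (−1)^{2·0·14}·(-1)^0·(+1)^2 = +1.
v=17: a=17^2·(≡7), b=17^3·(≡16) mod 17; (7|17)=-1, (16|17)=+1; (−1)^{2·3·8}·(-1)^3·(+1)^2 = -1.
v=2: v_2(a)=-8, v_2(b)=1; units ≡ 1, 5 (mod 8); ε·ε+αω+βω = 0·0+-8·1+1·0 ≡ 0  ⇒  (a,b)_2 = +1.
v=31: a=31^1·(≡15), b=31^1·(≡23) mod 31; (15|31)=-1, (23|31)=-1; (−1)^{1·1·15}·(-1)^1·(-1)^1 = -1.
v=23: a=23^0·(≡21), b=23^1·(≡21) mod 23; (21|23)=-1, (21|23)=-1; (−1)^{0·1·11}·(-1)^1·(-1)^0 = -1.
v=3: a=3^-4·(≡2), b=3^-4·(≡1) mod 3; (2|3)=-1, (1|3)=+1; (−1)^{-4·-4·1}·(-1)^-4·(+1)^-4 = +1.
v=∞: -31 < 0 and -460598 < 0  ⇒  (a,b)_∞ = -1.
v=19: a=19^0·(≡17), b=19^1·(≡13) mod 19; (17|19)=+1, (13|19)=-1; (−1)^{0·1·9}·(+1)^1·(-1)^0 = +1.
Ram(-31, -460598) = {17, 23, 31, ∞}; no ℚ_17-point on the conic.

[17, 23, 31, inf]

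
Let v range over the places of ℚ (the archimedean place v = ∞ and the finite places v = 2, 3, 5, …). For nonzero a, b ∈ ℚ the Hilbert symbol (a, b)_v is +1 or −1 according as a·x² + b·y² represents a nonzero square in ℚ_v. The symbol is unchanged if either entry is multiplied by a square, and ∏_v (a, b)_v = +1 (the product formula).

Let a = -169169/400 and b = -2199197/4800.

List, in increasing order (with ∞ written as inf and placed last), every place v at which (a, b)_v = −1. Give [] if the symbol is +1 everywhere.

Mod squares: a ≡ -1001, b ≡ -231. Check v ∈ {∞, 2, 3, 5, 7, 11, 13}.
v=7: a=7^1·(≡4), b=7^1·(≡2) mod 7; (4|7)=+1, (2|7)=+1; (−1)^{1·1·3}·(+1)^1·(+1)^1 = -1.
v=3: a=3^0·(≡1), b=3^-1·(≡1) mod 3; (1|3)=+1, (1|3)=+1; (−1)^{0·-1·1}·(+1)^-1·(+1)^0 = +1.
v=5: a=5^-2·(≡1), b=5^-2·(≡4) mod 5; (1|5)=+1, (4|5)=+1; (−1)^{-2·-2·2}·(+1)^-2·(+1)^-2 = +1.
v=2: v_2(a)=-4, v_2(b)=-6; units ≡ 7, 1 (mod 8); ε·ε+αω+βω = 1·0+-4·0+-6·0 ≡ 0  ⇒  (a,b)_2 = +1.
v=∞: -1001 < 0 and -231 < 0  ⇒  (a,b)_∞ = -1.
v=11: a=11^1·(≡8), b=11^1·(≡5) mod 11; (8|11)=-1, (5|11)=+1; (−1)^{1·1·5}·(-1)^1·(+1)^1 = +1.
v=13: a=13^3·(≡4), b=13^4·(≡9) mod 13; (4|13)=+1, (9|13)=+1; (−1)^{3·4·6}·(+1)^4·(+1)^3 = +1.
Ram(-1001, -231) = {7, ∞}; no ℚ_7-point on the conic.

[7, inf]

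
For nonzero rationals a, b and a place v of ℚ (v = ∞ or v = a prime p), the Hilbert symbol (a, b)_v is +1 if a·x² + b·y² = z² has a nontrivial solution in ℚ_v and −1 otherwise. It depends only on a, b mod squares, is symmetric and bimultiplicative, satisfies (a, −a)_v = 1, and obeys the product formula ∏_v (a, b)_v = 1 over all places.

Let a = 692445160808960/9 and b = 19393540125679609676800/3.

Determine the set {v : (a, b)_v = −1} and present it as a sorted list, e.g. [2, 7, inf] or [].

[2, 3, 23, 29]

Mod squares: a ≡ 290, b ≡ 289731. Check v ∈ {∞, 2, 3, 5, 13, 17, 19, 23, 29}.
v=3: a=3^-2·(≡2), b=3^-1·(≡1) mod 3; (2|3)=-1, (1|3)=+1; (−1)^{-2·-1·1}·(-1)^-1·(+1)^-2 = -1.
v=5: a=5^1·(≡3), b=5^2·(≡4) mod 5; (3|5)=-1, (4|5)=+1; (−1)^{1·2·2}·(-1)^2·(+1)^1 = +1.
v=∞: 290 > 0 and 289731 > 0  ⇒  (a,b)_∞ = +1.
v=19: a=19^2·(≡6), b=19^3·(≡7) mod 19; (6|19)=+1, (7|19)=+1; (−1)^{2·3·9}·(+1)^3·(+1)^2 = +1.
v=17: a=17^2·(≡1), b=17^3·(≡9) mod 17; (1|17)=+1, (9|17)=+1; (−1)^{2·3·8}·(+1)^3·(+1)^2 = +1.
v=23: a=23^2·(≡22), b=23^3·(≡6) mod 23; (22|23)=-1, (6|23)=+1; (−1)^{2·3·11}·(-1)^3·(+1)^2 = -1.
v=29: a=29^1·(≡21), b=29^2·(≡2) mod 29; (21|29)=-1, (2|29)=-1; (−1)^{1·2·14}·(-1)^2·(-1)^1 = -1.
v=2: v_2(a)=9, v_2(b)=10; units ≡ 1, 3 (mod 8); ε·ε+αω+βω = 0·1+9·1+10·0 ≡ 1  ⇒  (a,b)_2 = -1.
v=13: a=13^2·(≡1), b=13^3·(≡7) mod 13; (1|13)=+1, (7|13)=-1; (−1)^{2·3·6}·(+1)^3·(-1)^2 = +1.
|Ram(290, 289731)| = 4, even; anisotropic at {2, 3, 23, 29}.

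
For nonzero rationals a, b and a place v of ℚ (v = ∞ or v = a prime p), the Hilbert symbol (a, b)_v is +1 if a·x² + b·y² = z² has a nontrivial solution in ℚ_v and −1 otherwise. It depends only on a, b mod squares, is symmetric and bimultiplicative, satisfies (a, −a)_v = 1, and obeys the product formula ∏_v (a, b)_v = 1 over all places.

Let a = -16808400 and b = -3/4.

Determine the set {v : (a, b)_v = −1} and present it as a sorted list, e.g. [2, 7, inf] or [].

Mod squares: a ≡ -4669, b ≡ -3. Check v ∈ {∞, 2, 3, 5, 7, 23, 29}.
v=∞: -4669 < 0 and -3 < 0  ⇒  (a,b)_∞ = -1.
v=7: a=7^1·(≡3), b=7^0·(≡1) mod 7; (3|7)=-1, (1|7)=+1; (−1)^{1·0·3}·(-1)^0·(+1)^1 = +1.
v=3: a=3^2·(≡2), b=3^1·(≡2) mod 3; (2|3)=-1, (2|3)=-1; (−1)^{2·1·1}·(-1)^1·(-1)^2 = -1.
v=5: a=5^2·(≡4), b=5^0·(≡3) mod 5; (4|5)=+1, (3|5)=-1; (−1)^{2·0·2}·(+1)^0·(-1)^2 = +1.
v=2: v_2(a)=4, v_2(b)=-2; units ≡ 3, 5 (mod 8); ε·ε+αω+βω = 1·0+4·1+-2·1 ≡ 0  ⇒  (a,b)_2 = +1.
v=23: a=23^1·(≡2), b=23^0·(≡5) mod 23; (2|23)=+1, (5|23)=-1; (−1)^{1·0·11}·(+1)^0·(-1)^1 = -1.
v=29: a=29^1·(≡23), b=29^0·(≡21) mod 29; (23|29)=+1, (21|29)=-1; (−1)^{1·0·14}·(+1)^0·(-1)^1 = -1.
Ram(-4669, -3) = {3, 23, 29, ∞}; no ℚ_3-point on the conic.

[3, 23, 29, inf]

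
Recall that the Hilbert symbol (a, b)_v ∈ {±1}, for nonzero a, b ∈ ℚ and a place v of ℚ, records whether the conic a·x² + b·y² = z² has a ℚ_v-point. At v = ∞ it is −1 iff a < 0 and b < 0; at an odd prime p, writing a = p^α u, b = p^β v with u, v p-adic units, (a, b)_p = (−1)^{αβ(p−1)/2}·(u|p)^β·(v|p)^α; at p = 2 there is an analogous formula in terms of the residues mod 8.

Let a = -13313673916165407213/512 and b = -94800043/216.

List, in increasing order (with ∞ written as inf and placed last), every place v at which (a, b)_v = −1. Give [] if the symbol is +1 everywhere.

(a, b) ≡ (-5434, -4002) mod (ℚ^×)²; places V = {2, 3, 11, 13, 19, 23, 29, ∞}.
(a,b)_11: α=1, u≡9; β=0, v≡2 (mod 11); (9|11)=+1, (2|11)=-1; sign (−1)^0·+1^0·-1^1 = -1.
(a,b)_2: α=-9, β=-3; u≡3, v≡7 (mod 8); ε(u)ε(v)=1·1, αω(v)=-9·0, βω(u)=-3·1; sum ≡ 0  ⇒  +1.
(a,b)_∞: sgn(-5434)=−, sgn(-4002)=−, so -1.
(a,b)_29: α=2, u≡27; β=3, v≡20 (mod 29); (27|29)=-1, (20|29)=+1; sign (−1)^0·-1^3·+1^2 = -1.
(a,b)_19: α=1, u≡3; β=0, v≡11 (mod 19); (3|19)=-1, (11|19)=+1; sign (−1)^0·-1^0·+1^1 = +1.
(a,b)_23: α=4, u≡14; β=1, v≡15 (mod 23); (14|23)=-1, (15|23)=-1; sign (−1)^0·-1^1·-1^4 = -1.
(a,b)_3: α=6, u≡2; β=-3, v≡1 (mod 3); (2|3)=-1, (1|3)=+1; sign (−1)^0·-1^-3·+1^6 = -1.
(a,b)_13: α=5, u≡5; β=2, v≡2 (mod 13); (5|13)=-1, (2|13)=-1; sign (−1)^0·-1^2·-1^5 = -1.
Ram(-5434, -4002) = {3, 11, 13, 23, 29, ∞}; no ℚ_3-point on the conic.

[3, 11, 13, 23, 29, inf]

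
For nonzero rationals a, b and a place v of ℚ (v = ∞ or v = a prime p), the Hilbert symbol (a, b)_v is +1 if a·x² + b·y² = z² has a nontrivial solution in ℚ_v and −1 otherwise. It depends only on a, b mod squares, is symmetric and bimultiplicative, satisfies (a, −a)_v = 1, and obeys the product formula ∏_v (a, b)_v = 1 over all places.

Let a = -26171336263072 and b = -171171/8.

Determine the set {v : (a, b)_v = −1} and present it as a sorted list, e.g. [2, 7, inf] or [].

Mod squares: a ≡ -4522, b ≡ -38038. Check v ∈ {∞, 2, 3, 7, 11, 13, 17, 19}.
v=2: v_2(a)=5, v_2(b)=-3; units ≡ 3, 5 (mod 8); ε·ε+αω+βω = 1·0+5·1+-3·1 ≡ 0  ⇒  (a,b)_2 = +1.
v=11: a=11^2·(≡2), b=11^1·(≡6) mod 11; (2|11)=-1, (6|11)=-1; (−1)^{2·1·5}·(-1)^1·(-1)^2 = -1.
v=13: a=13^2·(≡8), b=13^1·(≡10) mod 13; (8|13)=-1, (10|13)=+1; (−1)^{2·1·6}·(-1)^1·(+1)^2 = -1.
v=7: a=7^3·(≡3), b=7^1·(≡5) mod 7; (3|7)=-1, (5|7)=-1; (−1)^{3·1·3}·(-1)^1·(-1)^3 = -1.
v=3: a=3^0·(≡2), b=3^2·(≡2) mod 3; (2|3)=-1, (2|3)=-1; (−1)^{0·2·1}·(-1)^2·(-1)^0 = +1.
v=∞: -4522 < 0 and -38038 < 0  ⇒  (a,b)_∞ = -1.
v=17: a=17^1·(≡6), b=17^0·(≡13) mod 17; (6|17)=-1, (13|17)=+1; (−1)^{1·0·8}·(-1)^0·(+1)^1 = +1.
v=19: a=19^3·(≡16), b=19^1·(≡2) mod 19; (16|19)=+1, (2|19)=-1; (−1)^{3·1·9}·(+1)^1·(-1)^3 = +1.
(-4522, -38038 / ℚ) ramifies at {7, 11, 13, ∞}: a division algebra.

[7, 11, 13, inf]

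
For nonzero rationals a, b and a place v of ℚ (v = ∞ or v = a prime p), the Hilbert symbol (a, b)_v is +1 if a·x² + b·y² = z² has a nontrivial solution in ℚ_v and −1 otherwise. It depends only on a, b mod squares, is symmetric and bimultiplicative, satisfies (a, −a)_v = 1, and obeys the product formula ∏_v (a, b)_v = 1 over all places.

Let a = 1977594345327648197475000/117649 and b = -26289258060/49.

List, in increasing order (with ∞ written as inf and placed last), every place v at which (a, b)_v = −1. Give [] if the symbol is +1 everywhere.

[2, 3, 13, 29]

Mod squares: a ≡ 2990, b ≡ -435. Check v ∈ {∞, 2, 3, 5, 7, 13, 23, 29}.
v=3: a=3^6·(≡2), b=3^1·(≡2) mod 3; (2|3)=-1, (2|3)=-1; (−1)^{6·1·1}·(-1)^1·(-1)^6 = -1.
v=13: a=13^9·(≡9), b=13^4·(≡7) mod 13; (9|13)=+1, (7|13)=-1; (−1)^{9·4·6}·(+1)^4·(-1)^9 = -1.
v=7: a=7^-6·(≡4), b=7^-2·(≡5) mod 7; (4|7)=+1, (5|7)=-1; (−1)^{-6·-2·3}·(+1)^-2·(-1)^-6 = +1.
v=2: v_2(a)=3, v_2(b)=2; units ≡ 7, 5 (mod 8); ε·ε+αω+βω = 1·0+3·1+2·0 ≡ 1  ⇒  (a,b)_2 = -1.
v=29: a=29^2·(≡14), b=29^1·(≡26) mod 29; (14|29)=-1, (26|29)=-1; (−1)^{2·1·14}·(-1)^1·(-1)^2 = -1.
v=5: a=5^5·(≡3), b=5^1·(≡2) mod 5; (3|5)=-1, (2|5)=-1; (−1)^{5·1·2}·(-1)^1·(-1)^5 = +1.
v=23: a=23^3·(≡5), b=23^2·(≡2) mod 23; (5|23)=-1, (2|23)=+1; (−1)^{3·2·11}·(-1)^2·(+1)^3 = +1.
v=∞: 2990 > 0 and -435 < 0  ⇒  (a,b)_∞ = +1.
|Ram(2990, -435)| = 4, even; anisotropic at {2, 3, 13, 29}.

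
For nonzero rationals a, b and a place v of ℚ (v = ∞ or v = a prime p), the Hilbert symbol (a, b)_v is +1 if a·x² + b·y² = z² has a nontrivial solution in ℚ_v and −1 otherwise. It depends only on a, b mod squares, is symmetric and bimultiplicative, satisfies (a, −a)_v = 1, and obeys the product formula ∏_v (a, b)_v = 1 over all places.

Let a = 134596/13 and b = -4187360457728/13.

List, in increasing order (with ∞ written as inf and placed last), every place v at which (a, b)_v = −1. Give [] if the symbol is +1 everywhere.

[7, 11]

(a, b) ≡ (437437, -5681) mod (ℚ^×)²; places V = {2, 7, 11, 13, 19, 23, ∞}.
(a,b)_7: α=1, u≡1; β=2, v≡5 (mod 7); (1|7)=+1, (5|7)=-1; sign (−1)^0·+1^2·-1^1 = -1.
(a,b)_∞: sgn(437437)=+, sgn(-5681)=−, so +1.
(a,b)_2: α=2, β=10; u≡5, v≡7 (mod 8); ε(u)ε(v)=0·1, αω(v)=2·0, βω(u)=10·1; sum ≡ 0  ⇒  +1.
(a,b)_23: α=1, u≡22; β=3, v≡18 (mod 23); (22|23)=-1, (18|23)=+1; sign (−1)^1·-1^3·+1^1 = +1.
(a,b)_11: α=1, u≡2; β=0, v≡7 (mod 11); (2|11)=-1, (7|11)=-1; sign (−1)^0·-1^0·-1^1 = -1.
(a,b)_19: α=1, u≡10; β=3, v≡6 (mod 19); (10|19)=-1, (6|19)=+1; sign (−1)^1·-1^3·+1^1 = +1.
(a,b)_13: α=-1, u≡7; β=-1, v≡7 (mod 13); (7|13)=-1, (7|13)=-1; sign (−1)^0·-1^-1·-1^-1 = +1.
Ram(437437, -5681) = {7, 11}; no ℚ_7-point on the conic.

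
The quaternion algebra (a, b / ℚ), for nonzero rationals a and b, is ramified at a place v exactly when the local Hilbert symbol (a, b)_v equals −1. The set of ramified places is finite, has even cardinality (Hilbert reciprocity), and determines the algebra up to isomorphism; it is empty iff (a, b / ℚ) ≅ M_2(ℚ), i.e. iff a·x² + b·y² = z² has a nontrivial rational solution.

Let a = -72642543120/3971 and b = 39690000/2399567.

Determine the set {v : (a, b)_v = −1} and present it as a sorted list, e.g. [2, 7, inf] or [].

[5, 23]

(a, b) ≡ (-256795, 23) mod (ℚ^×)²; places V = {2, 3, 5, 7, 11, 17, 19, 23, 29, ∞}.
(a,b)_7: α=5, u≡2; β=2, v≡1 (mod 7); (2|7)=+1, (1|7)=+1; sign (−1)^0·+1^2·+1^5 = +1.
(a,b)_5: α=1, u≡1; β=4, v≡2 (mod 5); (1|5)=+1, (2|5)=-1; sign (−1)^0·+1^4·-1^1 = -1.
(a,b)_∞: sgn(-256795)=−, sgn(23)=+, so +1.
(a,b)_23: α=1, u≡4; β=-1, v≡4 (mod 23); (4|23)=+1, (4|23)=+1; sign (−1)^1·+1^-1·+1^1 = -1.
(a,b)_2: α=4, β=4; u≡5, v≡7 (mod 8); ε(u)ε(v)=0·1, αω(v)=4·0, βω(u)=4·1; sum ≡ 0  ⇒  +1.
(a,b)_3: α=4, u≡2; β=4, v≡2 (mod 3); (2|3)=-1, (2|3)=-1; sign (−1)^0·-1^4·-1^4 = +1.
(a,b)_17: α=0, u≡14; β=-2, v≡7 (mod 17); (14|17)=-1, (7|17)=-1; sign (−1)^0·-1^-2·-1^0 = +1.
(a,b)_11: α=-1, u≡2; β=0, v≡4 (mod 11); (2|11)=-1, (4|11)=+1; sign (−1)^0·-1^0·+1^-1 = +1.
(a,b)_19: α=-2, u≡17; β=-2, v≡4 (mod 19); (17|19)=+1, (4|19)=+1; sign (−1)^0·+1^-2·+1^-2 = +1.
(a,b)_29: α=1, u≡14; β=0, v≡1 (mod 29); (14|29)=-1, (1|29)=+1; sign (−1)^0·-1^0·+1^1 = +1.
Ram(-256795, 23) = {5, 23}; no ℚ_5-point on the conic.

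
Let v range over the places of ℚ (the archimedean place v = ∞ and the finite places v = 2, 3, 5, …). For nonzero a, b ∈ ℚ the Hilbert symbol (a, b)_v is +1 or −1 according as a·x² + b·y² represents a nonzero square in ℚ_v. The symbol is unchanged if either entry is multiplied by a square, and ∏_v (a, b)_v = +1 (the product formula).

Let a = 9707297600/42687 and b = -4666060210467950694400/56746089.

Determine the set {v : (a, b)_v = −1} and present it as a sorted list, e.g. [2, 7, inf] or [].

[2, 13, 17, 29]

Mod squares: a ≡ 26424307, b ≡ -1729. Check v ∈ {∞, 2, 3, 5, 7, 11, 13, 17, 19, 29, 31}.
v=19: a=19^1·(≡3), b=19^3·(≡16) mod 19; (3|19)=-1, (16|19)=+1; (−1)^{1·3·9}·(-1)^3·(+1)^1 = +1.
v=7: a=7^1·(≡2), b=7^3·(≡3) mod 7; (2|7)=+1, (3|7)=-1; (−1)^{1·3·3}·(+1)^3·(-1)^1 = +1.
v=∞: 26424307 > 0 and -1729 < 0  ⇒  (a,b)_∞ = +1.
v=5: a=5^2·(≡2), b=5^2·(≡1) mod 5; (2|5)=-1, (1|5)=+1; (−1)^{2·2·2}·(-1)^2·(+1)^2 = +1.
v=17: a=17^-1·(≡14), b=17^0·(≡3) mod 17; (14|17)=-1, (3|17)=-1; (−1)^{-1·0·8}·(-1)^0·(-1)^-1 = -1.
v=3: a=3^-4·(≡1), b=3^-10·(≡2) mod 3; (1|3)=+1, (2|3)=-1; (−1)^{-4·-10·1}·(+1)^-10·(-1)^-4 = +1.
v=13: a=13^1·(≡11), b=13^1·(≡3) mod 13; (11|13)=-1, (3|13)=+1; (−1)^{1·1·6}·(-1)^1·(+1)^1 = -1.
v=11: a=11^2·(≡10), b=11^6·(≡3) mod 11; (10|11)=-1, (3|11)=+1; (−1)^{2·6·5}·(-1)^6·(+1)^2 = +1.
v=29: a=29^1·(≡14), b=29^2·(≡11) mod 29; (14|29)=-1, (11|29)=-1; (−1)^{1·2·14}·(-1)^2·(-1)^1 = -1.
v=2: v_2(a)=6, v_2(b)=12; units ≡ 3, 7 (mod 8); ε·ε+αω+βω = 1·1+6·0+12·1 ≡ 1  ⇒  (a,b)_2 = -1.
v=31: a=31^-1·(≡3), b=31^-2·(≡18) mod 31; (3|31)=-1, (18|31)=+1; (−1)^{-1·-2·15}·(-1)^-2·(+1)^-1 = +1.
(26424307, -1729 / ℚ) ramifies at {2, 13, 17, 29}: a division algebra.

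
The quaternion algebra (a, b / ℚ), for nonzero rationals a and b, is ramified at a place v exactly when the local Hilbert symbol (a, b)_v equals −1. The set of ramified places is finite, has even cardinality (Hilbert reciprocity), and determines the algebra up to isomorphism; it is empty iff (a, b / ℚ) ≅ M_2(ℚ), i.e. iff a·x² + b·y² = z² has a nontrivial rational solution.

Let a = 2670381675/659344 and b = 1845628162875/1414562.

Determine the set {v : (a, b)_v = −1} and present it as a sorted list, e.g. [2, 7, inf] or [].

[5, 7]

Mod squares: a ≡ 3, b ≡ 70. Check v ∈ {∞, 2, 3, 5, 7, 13, 17, 29}.
v=5: a=5^2·(≡3), b=5^3·(≡4) mod 5; (3|5)=-1, (4|5)=+1; (−1)^{2·3·2}·(-1)^3·(+1)^2 = -1.
v=7: a=7^-2·(≡5), b=7^3·(≡5) mod 7; (5|7)=-1, (5|7)=-1; (−1)^{-2·3·3}·(-1)^3·(-1)^-2 = -1.
v=3: a=3^7·(≡1), b=3^16·(≡1) mod 3; (1|3)=+1, (1|3)=+1; (−1)^{7·16·1}·(+1)^16·(+1)^7 = +1.
v=2: v_2(a)=-4, v_2(b)=-1; units ≡ 3, 3 (mod 8); ε·ε+αω+βω = 1·1+-4·1+-1·1 ≡ 0  ⇒  (a,b)_2 = +1.
v=29: a=29^-2·(≡21), b=29^-4·(≡14) mod 29; (21|29)=-1, (14|29)=-1; (−1)^{-2·-4·14}·(-1)^-4·(-1)^-2 = +1.
v=17: a=17^2·(≡3), b=17^0·(≡2) mod 17; (3|17)=-1, (2|17)=+1; (−1)^{2·0·8}·(-1)^0·(+1)^2 = +1.
v=13: a=13^2·(≡3), b=13^0·(≡7) mod 13; (3|13)=+1, (7|13)=-1; (−1)^{2·0·6}·(+1)^0·(-1)^2 = +1.
v=∞: 3 > 0 and 70 > 0  ⇒  (a,b)_∞ = +1.
|Ram(3, 70)| = 2, even; anisotropic at {5, 7}.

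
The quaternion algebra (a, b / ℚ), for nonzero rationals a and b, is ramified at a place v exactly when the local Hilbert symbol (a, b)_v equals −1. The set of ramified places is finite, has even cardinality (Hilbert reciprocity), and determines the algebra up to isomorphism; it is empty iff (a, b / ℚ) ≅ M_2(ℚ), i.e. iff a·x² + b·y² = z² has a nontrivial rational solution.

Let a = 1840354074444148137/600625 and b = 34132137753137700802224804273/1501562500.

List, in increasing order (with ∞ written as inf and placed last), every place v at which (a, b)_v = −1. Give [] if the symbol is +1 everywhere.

(a, b) ≡ (17, 274873) mod (ℚ^×)²; places V = {2, 3, 5, 7, 17, 19, 23, 31, 37, ∞}.
(a,b)_7: α=2, u≡3; β=4, v≡4 (mod 7); (3|7)=-1, (4|7)=+1; sign (−1)^0·-1^4·+1^2 = +1.
(a,b)_37: α=2, u≡14; β=3, v≡6 (mod 37); (14|37)=-1, (6|37)=-1; sign (−1)^0·-1^3·-1^2 = -1.
(a,b)_23: α=2, u≡22; β=3, v≡5 (mod 23); (22|23)=-1, (5|23)=-1; sign (−1)^0·-1^3·-1^2 = -1.
(a,b)_3: α=4, u≡2; β=8, v≡1 (mod 3); (2|3)=-1, (1|3)=+1; sign (−1)^0·-1^8·+1^4 = +1.
(a,b)_19: α=4, u≡16; β=5, v≡12 (mod 19); (16|19)=+1, (12|19)=-1; sign (−1)^0·+1^5·-1^4 = +1.
(a,b)_17: α=3, u≡4; β=5, v≡13 (mod 17); (4|17)=+1, (13|17)=+1; sign (−1)^0·+1^5·+1^3 = +1.
(a,b)_∞: sgn(17)=+, sgn(274873)=+, so +1.
(a,b)_31: α=-2, u≡3; β=-2, v≡27 (mod 31); (3|31)=-1, (27|31)=-1; sign (−1)^0·-1^-2·-1^-2 = +1.
(a,b)_2: α=0, β=-2; u≡1, v≡1 (mod 8); ε(u)ε(v)=0·0, αω(v)=0·0, βω(u)=-2·0; sum ≡ 0  ⇒  +1.
(a,b)_5: α=-4, u≡2; β=-8, v≡2 (mod 5); (2|5)=-1, (2|5)=-1; sign (−1)^0·-1^-8·-1^-4 = +1.
Ram(17, 274873) = {23, 37}; no ℚ_23-point on the conic.

[23, 37]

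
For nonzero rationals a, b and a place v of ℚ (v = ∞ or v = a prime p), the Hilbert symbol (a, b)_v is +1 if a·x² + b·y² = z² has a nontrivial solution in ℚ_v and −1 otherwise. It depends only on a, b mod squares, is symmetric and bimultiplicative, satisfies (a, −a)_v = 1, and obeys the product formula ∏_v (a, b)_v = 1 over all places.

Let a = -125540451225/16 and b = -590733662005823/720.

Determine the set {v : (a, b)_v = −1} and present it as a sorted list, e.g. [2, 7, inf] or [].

[17, 31, 41, inf]

(a, b) ≡ (-41, -2635) mod (ℚ^×)²; places V = {2, 3, 5, 7, 17, 31, 41, ∞}.
(a,b)_7: α=2, u≡2; β=4, v≡1 (mod 7); (2|7)=+1, (1|7)=+1; sign (−1)^0·+1^4·+1^2 = +1.
(a,b)_17: α=2, u≡6; β=3, v≡15 (mod 17); (6|17)=-1, (15|17)=+1; sign (−1)^0·-1^3·+1^2 = -1.
(a,b)_2: α=-4, β=-4; u≡7, v≡5 (mod 8); ε(u)ε(v)=1·0, αω(v)=-4·1, βω(u)=-4·0; sum ≡ 0  ⇒  +1.
(a,b)_∞: sgn(-41)=−, sgn(-2635)=−, so -1.
(a,b)_5: α=2, u≡1; β=-1, v≡3 (mod 5); (1|5)=+1, (3|5)=-1; sign (−1)^0·+1^-1·-1^2 = +1.
(a,b)_31: α=2, u≡30; β=3, v≡7 (mod 31); (30|31)=-1, (7|31)=+1; sign (−1)^0·-1^3·+1^2 = -1.
(a,b)_41: α=1, u≡9; β=2, v≡11 (mod 41); (9|41)=+1, (11|41)=-1; sign (−1)^0·+1^2·-1^1 = -1.
(a,b)_3: α=2, u≡1; β=-2, v≡2 (mod 3); (1|3)=+1, (2|3)=-1; sign (−1)^0·+1^-2·-1^2 = +1.
(-41, -2635 / ℚ) ramifies at {17, 31, 41, ∞}: a division algebra.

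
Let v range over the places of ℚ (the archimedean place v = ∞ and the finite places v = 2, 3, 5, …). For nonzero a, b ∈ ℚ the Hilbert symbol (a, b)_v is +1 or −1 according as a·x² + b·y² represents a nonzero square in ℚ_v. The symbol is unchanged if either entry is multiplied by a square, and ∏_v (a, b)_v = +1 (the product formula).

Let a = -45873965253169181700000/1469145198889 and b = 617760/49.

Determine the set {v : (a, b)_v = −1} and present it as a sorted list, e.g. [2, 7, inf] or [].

[2, 5, 11, 13]

(a, b) ≡ (-330, 4290) mod (ℚ^×)²; places V = {2, 3, 5, 7, 11, 13, 17, 29, 37, 41, 47, ∞}.
(a,b)_37: α=-2, u≡3; β=0, v≡13 (mod 37); (3|37)=+1, (13|37)=-1; sign (−1)^0·+1^0·-1^-2 = +1.
(a,b)_41: α=-2, u≡40; β=0, v≡17 (mod 41); (40|41)=+1, (17|41)=-1; sign (−1)^0·+1^0·-1^-2 = +1.
(a,b)_11: α=3, u≡5; β=1, v≡1 (mod 11); (5|11)=+1, (1|11)=+1; sign (−1)^1·+1^1·+1^3 = -1.
(a,b)_7: α=0, u≡3; β=-2, v≡3 (mod 7); (3|7)=-1, (3|7)=-1; sign (−1)^0·-1^-2·-1^0 = +1.
(a,b)_17: α=-2, u≡5; β=0, v≡10 (mod 17); (5|17)=-1, (10|17)=-1; sign (−1)^0·-1^0·-1^-2 = +1.
(a,b)_13: α=4, u≡7; β=1, v≡7 (mod 13); (7|13)=-1, (7|13)=-1; sign (−1)^0·-1^1·-1^4 = -1.
(a,b)_5: α=5, u≡4; β=1, v≡3 (mod 5); (4|5)=+1, (3|5)=-1; sign (−1)^0·+1^1·-1^5 = -1.
(a,b)_29: α=2, u≡27; β=0, v≡3 (mod 29); (27|29)=-1, (3|29)=-1; sign (−1)^0·-1^0·-1^2 = +1.
(a,b)_2: α=5, β=5; u≡3, v≡1 (mod 8); ε(u)ε(v)=1·0, αω(v)=5·0, βω(u)=5·1; sum ≡ 1  ⇒  -1.
(a,b)_3: α=15, u≡1; β=3, v≡2 (mod 3); (1|3)=+1, (2|3)=-1; sign (−1)^1·+1^3·-1^15 = +1.
(a,b)_∞: sgn(-330)=−, sgn(4290)=+, so +1.
(a,b)_47: α=-2, u≡30; β=0, v≡43 (mod 47); (30|47)=-1, (43|47)=-1; sign (−1)^0·-1^0·-1^-2 = +1.
(-330, 4290 / ℚ) ramifies at {2, 5, 11, 13}: a division algebra.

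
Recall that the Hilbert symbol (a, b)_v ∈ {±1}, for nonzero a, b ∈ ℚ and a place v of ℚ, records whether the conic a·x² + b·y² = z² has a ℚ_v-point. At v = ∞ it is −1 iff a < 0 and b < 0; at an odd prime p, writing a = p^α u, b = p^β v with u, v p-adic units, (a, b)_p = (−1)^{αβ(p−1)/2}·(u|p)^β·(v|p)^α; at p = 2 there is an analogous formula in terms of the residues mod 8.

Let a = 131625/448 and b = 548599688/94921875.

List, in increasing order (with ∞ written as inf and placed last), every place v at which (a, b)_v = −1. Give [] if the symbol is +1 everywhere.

(a, b) ≡ (455, 6) mod (ℚ^×)²; places V = {2, 3, 5, 7, 13, ∞}.
(a,b)_5: α=3, u≡1; β=-8, v≡1 (mod 5); (1|5)=+1, (1|5)=+1; sign (−1)^0·+1^-8·+1^3 = +1.
(a,b)_∞: sgn(455)=+, sgn(6)=+, so +1.
(a,b)_2: α=-6, β=3; u≡7, v≡3 (mod 8); ε(u)ε(v)=1·1, αω(v)=-6·1, βω(u)=3·0; sum ≡ 1  ⇒  -1.
(a,b)_7: α=-1, u≡4; β=4, v≡6 (mod 7); (4|7)=+1, (6|7)=-1; sign (−1)^0·+1^4·-1^-1 = -1.
(a,b)_3: α=4, u≡2; β=-5, v≡2 (mod 3); (2|3)=-1, (2|3)=-1; sign (−1)^0·-1^-5·-1^4 = -1.
(a,b)_13: α=1, u≡4; β=4, v≡8 (mod 13); (4|13)=+1, (8|13)=-1; sign (−1)^0·+1^4·-1^1 = -1.
|Ram(455, 6)| = 4, even; anisotropic at {2, 3, 7, 13}.

[2, 3, 7, 13]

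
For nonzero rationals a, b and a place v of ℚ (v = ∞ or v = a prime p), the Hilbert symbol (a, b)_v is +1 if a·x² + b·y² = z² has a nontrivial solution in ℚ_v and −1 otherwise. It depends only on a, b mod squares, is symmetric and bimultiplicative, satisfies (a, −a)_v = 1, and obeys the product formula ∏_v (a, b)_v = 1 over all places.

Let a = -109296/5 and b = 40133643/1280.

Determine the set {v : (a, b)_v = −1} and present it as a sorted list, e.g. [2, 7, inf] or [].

(a, b) ≡ (-3795, 3135) mod (ℚ^×)²; places V = {2, 3, 5, 11, 19, 23, ∞}.
(a,b)_23: α=1, u≡11; β=2, v≡7 (mod 23); (11|23)=-1, (7|23)=-1; sign (−1)^0·-1^2·-1^1 = -1.
(a,b)_5: α=-1, u≡4; β=-1, v≡3 (mod 5); (4|5)=+1, (3|5)=-1; sign (−1)^0·+1^-1·-1^-1 = -1.
(a,b)_11: α=1, u≡6; β=3, v≡6 (mod 11); (6|11)=-1, (6|11)=-1; sign (−1)^1·-1^3·-1^1 = -1.
(a,b)_∞: sgn(-3795)=−, sgn(3135)=+, so +1.
(a,b)_3: α=3, u≡1; β=1, v≡1 (mod 3); (1|3)=+1, (1|3)=+1; sign (−1)^1·+1^1·+1^3 = -1.
(a,b)_19: α=0, u≡6; β=1, v≡15 (mod 19); (6|19)=+1, (15|19)=-1; sign (−1)^0·+1^1·-1^0 = +1.
(a,b)_2: α=4, β=-8; u≡5, v≡7 (mod 8); ε(u)ε(v)=0·1, αω(v)=4·0, βω(u)=-8·1; sum ≡ 0  ⇒  +1.
|Ram(-3795, 3135)| = 4, even; anisotropic at {3, 5, 11, 23}.

[3, 5, 11, 23]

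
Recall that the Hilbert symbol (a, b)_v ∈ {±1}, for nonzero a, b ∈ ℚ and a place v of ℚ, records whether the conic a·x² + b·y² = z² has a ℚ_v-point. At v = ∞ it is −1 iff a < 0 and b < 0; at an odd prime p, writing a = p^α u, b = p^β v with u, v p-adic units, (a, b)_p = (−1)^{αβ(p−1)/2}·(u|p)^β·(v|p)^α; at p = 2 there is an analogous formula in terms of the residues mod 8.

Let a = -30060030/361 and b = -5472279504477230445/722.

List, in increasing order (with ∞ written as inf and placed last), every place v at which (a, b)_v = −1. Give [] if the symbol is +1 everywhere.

[2, 5, 7, inf]

Mod squares: a ≡ -30, b ≡ -10010. Check v ∈ {∞, 2, 3, 5, 7, 11, 13, 19}.
v=∞: -30 < 0 and -10010 < 0  ⇒  (a,b)_∞ = -1.
v=5: a=5^1·(≡4), b=5^1·(≡3) mod 5; (4|5)=+1, (3|5)=-1; (−1)^{1·1·2}·(+1)^1·(-1)^1 = -1.
v=11: a=11^2·(≡3), b=11^7·(≡3) mod 11; (3|11)=+1, (3|11)=+1; (−1)^{2·7·5}·(+1)^7·(+1)^2 = +1.
v=3: a=3^1·(≡2), b=3^2·(≡1) mod 3; (2|3)=-1, (1|3)=+1; (−1)^{1·2·1}·(-1)^2·(+1)^1 = +1.
v=2: v_2(a)=1, v_2(b)=-1; units ≡ 1, 3 (mod 8); ε·ε+αω+βω = 0·1+1·1+-1·0 ≡ 1  ⇒  (a,b)_2 = -1.
v=19: a=19^-2·(≡3), b=19^-2·(≡18) mod 19; (3|19)=-1, (18|19)=-1; (−1)^{-2·-2·9}·(-1)^-2·(-1)^-2 = +1.
v=7: a=7^2·(≡6), b=7^5·(≡5) mod 7; (6|7)=-1, (5|7)=-1; (−1)^{2·5·3}·(-1)^5·(-1)^2 = -1.
v=13: a=13^2·(≡10), b=13^5·(≡9) mod 13; (10|13)=+1, (9|13)=+1; (−1)^{2·5·6}·(+1)^5·(+1)^2 = +1.
|Ram(-30, -10010)| = 4, even; anisotropic at {2, 5, 7, ∞}.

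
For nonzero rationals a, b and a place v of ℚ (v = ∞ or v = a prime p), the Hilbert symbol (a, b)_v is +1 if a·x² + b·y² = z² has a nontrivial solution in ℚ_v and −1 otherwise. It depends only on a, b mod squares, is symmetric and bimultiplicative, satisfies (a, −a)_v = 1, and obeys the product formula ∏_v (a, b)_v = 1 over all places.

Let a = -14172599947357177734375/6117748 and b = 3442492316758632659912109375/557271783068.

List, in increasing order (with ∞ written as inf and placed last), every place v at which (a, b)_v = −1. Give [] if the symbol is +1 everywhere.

Mod squares: a ≡ -509795, b ≡ 9686105. Check v ∈ {∞, 2, 3, 5, 7, 11, 13, 19, 23, 31}.
v=11: a=11^1·(≡5), b=11^-1·(≡9) mod 11; (5|11)=+1, (9|11)=+1; (−1)^{1·-1·5}·(+1)^-1·(+1)^1 = -1.
v=23: a=23^1·(≡10), b=23^1·(≡20) mod 23; (10|23)=-1, (20|23)=-1; (−1)^{1·1·11}·(-1)^1·(-1)^1 = -1.
v=∞: -509795 < 0 and 9686105 > 0  ⇒  (a,b)_∞ = +1.
v=5: a=5^17·(≡4), b=5^23·(≡1) mod 5; (4|5)=+1, (1|5)=+1; (−1)^{17·23·2}·(+1)^23·(+1)^17 = +1.
v=2: v_2(a)=-2, v_2(b)=-2; units ≡ 5, 1 (mod 8); ε·ε+αω+βω = 0·0+-2·0+-2·1 ≡ 0  ⇒  (a,b)_2 = +1.
v=13: a=13^-1·(≡8), b=13^-3·(≡3) mod 13; (8|13)=-1, (3|13)=+1; (−1)^{-1·-3·6}·(-1)^-3·(+1)^-1 = -1.
v=19: a=19^2·(≡15), b=19^3·(≡7) mod 19; (15|19)=-1, (7|19)=+1; (−1)^{2·3·9}·(-1)^3·(+1)^2 = -1.
v=31: a=31^1·(≡10), b=31^1·(≡3) mod 31; (10|31)=+1, (3|31)=-1; (−1)^{1·1·15}·(+1)^1·(-1)^1 = +1.
v=3: a=3^8·(≡1), b=3^10·(≡2) mod 3; (1|3)=+1, (2|3)=-1; (−1)^{8·10·1}·(+1)^10·(-1)^8 = +1.
v=7: a=7^-6·(≡4), b=7^-8·(≡1) mod 7; (4|7)=+1, (1|7)=+1; (−1)^{-6·-8·3}·(+1)^-8·(+1)^-6 = +1.
Ram(-509795, 9686105) = {11, 13, 19, 23}; no ℚ_11-point on the conic.

[11, 13, 19, 23]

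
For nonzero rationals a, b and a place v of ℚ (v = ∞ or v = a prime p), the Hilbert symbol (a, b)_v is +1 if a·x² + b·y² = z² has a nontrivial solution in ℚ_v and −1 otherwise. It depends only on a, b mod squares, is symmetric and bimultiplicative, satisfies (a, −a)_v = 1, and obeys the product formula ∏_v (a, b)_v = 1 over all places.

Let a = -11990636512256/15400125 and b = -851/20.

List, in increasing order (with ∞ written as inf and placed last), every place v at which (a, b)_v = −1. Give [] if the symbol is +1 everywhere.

(a, b) ≡ (-80845, -4255) mod (ℚ^×)²; places V = {2, 3, 5, 13, 19, 23, 37, ∞}.
(a,b)_23: α=3, u≡4; β=1, v≡20 (mod 23); (4|23)=+1, (20|23)=-1; sign (−1)^1·+1^1·-1^3 = +1.
(a,b)_2: α=10, β=-2; u≡3, v≡1 (mod 8); ε(u)ε(v)=1·0, αω(v)=10·0, βω(u)=-2·1; sum ≡ 0  ⇒  +1.
(a,b)_∞: sgn(-80845)=−, sgn(-4255)=−, so -1.
(a,b)_3: α=-6, u≡2; β=0, v≡2 (mod 3); (2|3)=-1, (2|3)=-1; sign (−1)^0·-1^0·-1^-6 = +1.
(a,b)_5: α=-3, u≡4; β=-1, v≡1 (mod 5); (4|5)=+1, (1|5)=+1; sign (−1)^0·+1^-1·+1^-3 = +1.
(a,b)_13: α=-2, u≡5; β=0, v≡1 (mod 13); (5|13)=-1, (1|13)=+1; sign (−1)^0·-1^0·+1^-2 = +1.
(a,b)_37: α=3, u≡32; β=1, v≡34 (mod 37); (32|37)=-1, (34|37)=+1; sign (−1)^0·-1^1·+1^3 = -1.
(a,b)_19: α=1, u≡7; β=0, v≡4 (mod 19); (7|19)=+1, (4|19)=+1; sign (−1)^0·+1^0·+1^1 = +1.
|Ram(-80845, -4255)| = 2, even; anisotropic at {37, ∞}.

[37, inf]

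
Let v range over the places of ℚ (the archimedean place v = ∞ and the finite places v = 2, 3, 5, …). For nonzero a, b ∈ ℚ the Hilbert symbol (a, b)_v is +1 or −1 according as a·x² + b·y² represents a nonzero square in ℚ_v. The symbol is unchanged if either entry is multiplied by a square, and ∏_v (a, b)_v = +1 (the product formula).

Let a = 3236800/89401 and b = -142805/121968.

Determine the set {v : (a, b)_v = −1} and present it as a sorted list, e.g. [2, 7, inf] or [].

[5, 7]

Mod squares: a ≡ 7, b ≡ -35. Check v ∈ {∞, 2, 3, 5, 7, 11, 13, 17, 23}.
v=∞: 7 > 0 and -35 < 0  ⇒  (a,b)_∞ = +1.
v=7: a=7^1·(≡2), b=7^-1·(≡2) mod 7; (2|7)=+1, (2|7)=+1; (−1)^{1·-1·3}·(+1)^-1·(+1)^1 = -1.
v=11: a=11^0·(≡7), b=11^-2·(≡9) mod 11; (7|11)=-1, (9|11)=+1; (−1)^{0·-2·5}·(-1)^-2·(+1)^0 = +1.
v=23: a=23^-2·(≡7), b=23^0·(≡21) mod 23; (7|23)=-1, (21|23)=-1; (−1)^{-2·0·11}·(-1)^0·(-1)^-2 = +1.
v=5: a=5^2·(≡2), b=5^1·(≡3) mod 5; (2|5)=-1, (3|5)=-1; (−1)^{2·1·2}·(-1)^1·(-1)^2 = -1.
v=3: a=3^0·(≡1), b=3^-2·(≡1) mod 3; (1|3)=+1, (1|3)=+1; (−1)^{0·-2·1}·(+1)^-2·(+1)^0 = +1.
v=17: a=17^2·(≡10), b=17^0·(≡8) mod 17; (10|17)=-1, (8|17)=+1; (−1)^{2·0·8}·(-1)^0·(+1)^2 = +1.
v=13: a=13^-2·(≡11), b=13^4·(≡4) mod 13; (11|13)=-1, (4|13)=+1; (−1)^{-2·4·6}·(-1)^4·(+1)^-2 = +1.
v=2: v_2(a)=6, v_2(b)=-4; units ≡ 7, 5 (mod 8); ε·ε+αω+βω = 1·0+6·1+-4·0 ≡ 0  ⇒  (a,b)_2 = +1.
|Ram(7, -35)| = 2, even; anisotropic at {5, 7}.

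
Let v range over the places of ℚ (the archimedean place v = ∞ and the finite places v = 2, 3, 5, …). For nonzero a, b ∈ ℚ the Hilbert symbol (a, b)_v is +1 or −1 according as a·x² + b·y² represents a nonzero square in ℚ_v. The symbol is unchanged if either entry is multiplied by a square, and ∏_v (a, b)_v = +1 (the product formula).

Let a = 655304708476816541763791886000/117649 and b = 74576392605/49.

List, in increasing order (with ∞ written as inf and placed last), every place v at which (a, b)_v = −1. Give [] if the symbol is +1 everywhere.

Mod squares: a ≡ 90915, b ≡ 2550405. Check v ∈ {∞, 2, 3, 5, 7, 11, 13, 19, 29, 41}.
v=19: a=19^5·(≡17), b=19^2·(≡9) mod 19; (17|19)=+1, (9|19)=+1; (−1)^{5·2·9}·(+1)^2·(+1)^5 = +1.
v=2: v_2(a)=4, v_2(b)=0; units ≡ 3, 5 (mod 8); ε·ε+αω+βω = 1·0+4·1+0·1 ≡ 0  ⇒  (a,b)_2 = +1.
v=11: a=11^3·(≡3), b=11^1·(≡7) mod 11; (3|11)=+1, (7|11)=-1; (−1)^{3·1·5}·(+1)^1·(-1)^3 = +1.
v=41: a=41^2·(≡33), b=41^1·(≡8) mod 41; (33|41)=+1, (8|41)=+1; (−1)^{2·1·20}·(+1)^1·(+1)^2 = +1.
v=3: a=3^15·(≡2), b=3^5·(≡1) mod 3; (2|3)=-1, (1|3)=+1; (−1)^{15·5·1}·(-1)^5·(+1)^15 = +1.
v=∞: 90915 > 0 and 2550405 > 0  ⇒  (a,b)_∞ = +1.
v=13: a=13^2·(≡2), b=13^1·(≡6) mod 13; (2|13)=-1, (6|13)=-1; (−1)^{2·1·6}·(-1)^1·(-1)^2 = -1.
v=29: a=29^3·(≡26), b=29^1·(≡12) mod 29; (26|29)=-1, (12|29)=-1; (−1)^{3·1·14}·(-1)^1·(-1)^3 = +1.
v=7: a=7^-6·(≡6), b=7^-2·(≡1) mod 7; (6|7)=-1, (1|7)=+1; (−1)^{-6·-2·3}·(-1)^-2·(+1)^-6 = +1.
v=5: a=5^3·(≡2), b=5^1·(≡4) mod 5; (2|5)=-1, (4|5)=+1; (−1)^{3·1·2}·(-1)^1·(+1)^3 = -1.
(90915, 2550405 / ℚ) ramifies at {5, 13}: a division algebra.

[5, 13]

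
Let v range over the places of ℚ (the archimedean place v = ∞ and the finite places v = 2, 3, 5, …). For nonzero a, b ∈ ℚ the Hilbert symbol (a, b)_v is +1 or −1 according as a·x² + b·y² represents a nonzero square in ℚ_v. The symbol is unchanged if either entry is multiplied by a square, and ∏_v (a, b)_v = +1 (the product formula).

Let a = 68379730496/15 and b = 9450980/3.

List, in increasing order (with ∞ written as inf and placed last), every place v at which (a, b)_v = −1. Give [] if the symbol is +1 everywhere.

Mod squares: a ≡ 3135, b ≡ 19635. Check v ∈ {∞, 2, 3, 5, 7, 11, 17, 19}.
v=2: v_2(a)=6, v_2(b)=2; units ≡ 7, 3 (mod 8); ε·ε+αω+βω = 1·1+6·1+2·0 ≡ 1  ⇒  (a,b)_2 = -1.
v=7: a=7^2·(≡6), b=7^1·(≡5) mod 7; (6|7)=-1, (5|7)=-1; (−1)^{2·1·3}·(-1)^1·(-1)^2 = -1.
v=11: a=11^1·(≡10), b=11^1·(≡1) mod 11; (10|11)=-1, (1|11)=+1; (−1)^{1·1·5}·(-1)^1·(+1)^1 = +1.
v=17: a=17^2·(≡5), b=17^1·(≡2) mod 17; (5|17)=-1, (2|17)=+1; (−1)^{2·1·8}·(-1)^1·(+1)^2 = -1.
v=∞: 3135 > 0 and 19635 > 0  ⇒  (a,b)_∞ = +1.
v=19: a=19^3·(≡8), b=19^2·(≡12) mod 19; (8|19)=-1, (12|19)=-1; (−1)^{3·2·9}·(-1)^2·(-1)^3 = -1.
v=5: a=5^-1·(≡2), b=5^1·(≡2) mod 5; (2|5)=-1, (2|5)=-1; (−1)^{-1·1·2}·(-1)^1·(-1)^-1 = +1.
v=3: a=3^-1·(≡1), b=3^-1·(≡2) mod 3; (1|3)=+1, (2|3)=-1; (−1)^{-1·-1·1}·(+1)^-1·(-1)^-1 = +1.
(3135, 19635 / ℚ) ramifies at {2, 7, 17, 19}: a division algebra.

[2, 7, 17, 19]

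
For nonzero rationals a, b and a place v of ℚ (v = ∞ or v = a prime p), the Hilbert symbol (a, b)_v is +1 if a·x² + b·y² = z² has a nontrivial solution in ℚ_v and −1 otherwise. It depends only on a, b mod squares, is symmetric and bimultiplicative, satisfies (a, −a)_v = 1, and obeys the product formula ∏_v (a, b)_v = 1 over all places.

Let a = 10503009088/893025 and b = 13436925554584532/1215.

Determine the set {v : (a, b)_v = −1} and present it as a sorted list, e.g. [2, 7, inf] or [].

(a, b) ≡ (13, 1155) mod (ℚ^×)²; places V = {2, 3, 5, 7, 11, 13, 17, 19, ∞}.
(a,b)_∞: sgn(13)=+, sgn(1155)=+, so +1.
(a,b)_7: α=-2, u≡3; β=1, v≡2 (mod 7); (3|7)=-1, (2|7)=+1; sign (−1)^0·-1^1·+1^-2 = -1.
(a,b)_5: α=-2, u≡3; β=-1, v≡4 (mod 5); (3|5)=-1, (4|5)=+1; sign (−1)^0·-1^-1·+1^-2 = -1.
(a,b)_19: α=2, u≡13; β=2, v≡18 (mod 19); (13|19)=-1, (18|19)=-1; sign (−1)^0·-1^2·-1^2 = +1.
(a,b)_13: α=1, u≡12; β=4, v≡5 (mod 13); (12|13)=+1, (5|13)=-1; sign (−1)^0·+1^4·-1^1 = -1.
(a,b)_3: α=-6, u≡1; β=-5, v≡1 (mod 3); (1|3)=+1, (1|3)=+1; sign (−1)^0·+1^-5·+1^-6 = +1.
(a,b)_11: α=2, u≡2; β=5, v≡8 (mod 11); (2|11)=-1, (8|11)=-1; sign (−1)^0·-1^5·-1^2 = -1.
(a,b)_17: α=2, u≡4; β=2, v≡4 (mod 17); (4|17)=+1, (4|17)=+1; sign (−1)^0·+1^2·+1^2 = +1.
(a,b)_2: α=6, β=2; u≡5, v≡3 (mod 8); ε(u)ε(v)=0·1, αω(v)=6·1, βω(u)=2·1; sum ≡ 0  ⇒  +1.
|Ram(13, 1155)| = 4, even; anisotropic at {5, 7, 11, 13}.

[5, 7, 11, 13]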